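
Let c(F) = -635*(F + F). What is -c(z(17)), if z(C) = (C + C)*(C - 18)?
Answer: -43180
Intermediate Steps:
z(C) = 2*C*(-18 + C) (z(C) = (2*C)*(-18 + C) = 2*C*(-18 + C))
c(F) = -1270*F
-c(z(17)) = -(-1270)*2*17*(-18 + 17) = -(-1270)*2*17*(-1) = -(-1270)*(-34) = -1*43180 = -43180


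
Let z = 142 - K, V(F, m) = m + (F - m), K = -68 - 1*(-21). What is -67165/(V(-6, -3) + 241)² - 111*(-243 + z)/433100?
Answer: -575162857/478358950 ≈ -1.2024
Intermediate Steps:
K = -47 (K = -68 + 21 = -47)
V(F, m) = F
z = 189 (z = 142 - 1*(-47) = 142 + 47 = 189)
-67165/(V(-6, -3) + 241)² - 111*(-243 + z)/433100 = -67165/(-6 + 241)² - 111*(-243 + 189)/433100 = -67165/(235²) - 111*(-54)*(1/433100) = -67165/55225 + 5994*(1/433100) = -67165*1/55225 + 2997/216550 = -13433/11045 + 2997/216550 = -575162857/478358950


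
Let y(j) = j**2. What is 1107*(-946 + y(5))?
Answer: -1019547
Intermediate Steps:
1107*(-946 + y(5)) = 1107*(-946 + 5**2) = 1107*(-946 + 25) = 1107*(-921) = -1019547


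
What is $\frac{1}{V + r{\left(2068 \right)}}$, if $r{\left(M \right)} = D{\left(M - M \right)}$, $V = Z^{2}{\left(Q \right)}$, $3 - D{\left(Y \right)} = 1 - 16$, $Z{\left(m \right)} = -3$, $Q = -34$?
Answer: $\frac{1}{27} \approx 0.037037$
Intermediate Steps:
$D{\left(Y \right)} = 18$ ($D{\left(Y \right)} = 3 - \left(1 - 16\right) = 3 - -15 = 3 + 15 = 18$)
$V = 9$ ($V = \left(-3\right)^{2} = 9$)
$r{\left(M \right)} = 18$
$\frac{1}{V + r{\left(2068 \right)}} = \frac{1}{9 + 18} = \frac{1}{27}$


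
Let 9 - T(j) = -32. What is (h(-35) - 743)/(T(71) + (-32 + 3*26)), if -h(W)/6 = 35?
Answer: -953/87 ≈ -10.954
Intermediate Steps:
T(j) = 41 (T(j) = 9 - 1*(-32) = 9 + 32 = 41)
h(W) = -210 (h(W) = -6*35 = -210)
(h(-35) - 743)/(T(71) + (-32 + 3*26)) = (-210 - 743)/(41 + (-32 + 3*26)) = -953/(41 + (-32 + 78)) = -953/(41 + 46) = -953/87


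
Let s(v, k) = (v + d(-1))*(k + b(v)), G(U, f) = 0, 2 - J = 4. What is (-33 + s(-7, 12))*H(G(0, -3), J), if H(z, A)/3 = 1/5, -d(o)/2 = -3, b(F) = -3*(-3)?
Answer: -162/5 ≈ -32.400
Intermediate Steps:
b(F) = 9
J = -2 (J = 2 - 1*4 = 2 - 4 = -2)
d(o) = 6 (d(o) = -2*(-3) = 6)
s(v, k) = (6 + v)*(9 + k) (s(v, k) = (v + 6)*(k + 9) = (6 + v)*(9 + k))
H(z, A) = 3/5
(-33 + s(-7, 12))*H(G(0, -3), J) = (-33 + (54 + 6*12 + 9*(-7) + 12*(-7)))*(3/5) = (-33 + (54 + 72 - 63 - 84))*(3/5) = (-33 - 21)*(3/5) = -54*3/5 = -162/5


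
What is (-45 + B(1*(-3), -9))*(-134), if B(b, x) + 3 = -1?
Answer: 6566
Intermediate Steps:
B(b, x) = -4 (B(b, x) = -3 - 1 = -4)
(-45 + B(1*(-3), -9))*(-134) = (-45 - 4)*(-134) = -49*(-134) = 6566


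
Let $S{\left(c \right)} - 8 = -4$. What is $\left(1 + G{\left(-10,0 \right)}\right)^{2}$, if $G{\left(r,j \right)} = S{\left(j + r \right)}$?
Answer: $25$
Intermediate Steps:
$S{\left(c \right)} = 4$ ($S{\left(c \right)} = 8 - 4 = 4$)
$G{\left(r,j \right)} = 4$
$\left(1 + G{\left(-10,0 \right)}\right)^{2} = \left(1 + 4\right)^{2} = 5^{2} = 25$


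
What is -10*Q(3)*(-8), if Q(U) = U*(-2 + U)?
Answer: 240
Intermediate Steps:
-10*Q(3)*(-8) = -30*(-2 + 3)*(-8) = -30*(-8) = 240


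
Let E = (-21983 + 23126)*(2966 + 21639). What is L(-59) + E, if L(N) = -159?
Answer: 28123356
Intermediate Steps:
E = 28123515 (E = 1143*24605 = 28123515)
L(-59) + E = -159 + 28123515 = 28123356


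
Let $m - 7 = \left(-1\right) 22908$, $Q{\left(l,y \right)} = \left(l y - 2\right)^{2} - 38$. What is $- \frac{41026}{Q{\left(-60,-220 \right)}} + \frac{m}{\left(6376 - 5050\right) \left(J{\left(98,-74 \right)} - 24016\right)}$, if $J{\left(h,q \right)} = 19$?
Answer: $\frac{1341806032997}{2771319727118826} \approx 0.00048418$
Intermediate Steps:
$Q{\left(l,y \right)} = -38 + \left(-2 + l y\right)^{2}$ ($Q{\left(l,y \right)} = \left(-2 + l y\right)^{2} - 38 = -38 + \left(-2 + l y\right)^{2}$)
$m = -22901$ ($m = 7 - 22908 = -22901$)
$- \frac{41026}{Q{\left(-60,-220 \right)}} + \frac{m}{\left(6376 - 5050\right) \left(J{\left(98,-74 \right)} - 24016\right)} = - \frac{41026}{-38 + \left(-2 - -13200\right)^{2}} - \frac{22901}{\left(6376 - 5050\right) \left(19 - 24016\right)} = - \frac{41026}{-38 + \left(-2 + 13200\right)^{2}} - \frac{22901}{1326 \left(-23997\right)} = - \frac{41026}{-38 + 13198^{2}} - \frac{22901}{-31820022} = - \frac{41026}{-38 + 174187204} - - \frac{22901}{31820022} = - \frac{41026}{174187166} + \frac{22901}{31820022} = \left(-41026\right) \frac{1}{174187166} + \frac{22901}{31820022} = - \frac{20513}{87093583} + \frac{22901}{31820022} = \frac{1341806032997}{2771319727118826}$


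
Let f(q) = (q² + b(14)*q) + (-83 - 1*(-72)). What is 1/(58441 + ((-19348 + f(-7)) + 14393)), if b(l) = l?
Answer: 1/53426 ≈ 1.8717e-5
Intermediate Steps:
f(q) = -11 + q² + 14*q (f(q) = (q² + 14*q) + (-83 - 1*(-72)) = (q² + 14*q) + (-83 + 72) = (q² + 14*q) - 11 = -11 + q² + 14*q)
1/(58441 + ((-19348 + f(-7)) + 14393)) = 1/(58441 + ((-19348 + (-11 + (-7)² + 14*(-7))) + 14393)) = 1/(58441 + ((-19348 + (-11 + 49 - 98)) + 14393)) = 1/(58441 + ((-19348 - 60) + 14393)) = 1/(58441 + (-19408 + 14393)) = 1/(58441 - 5015) = 1/53426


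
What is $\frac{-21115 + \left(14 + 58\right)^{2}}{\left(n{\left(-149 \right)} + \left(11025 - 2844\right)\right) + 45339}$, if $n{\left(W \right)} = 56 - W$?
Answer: $- \frac{15931}{53725} \approx -0.29653$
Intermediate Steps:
$\frac{-21115 + \left(14 + 58\right)^{2}}{\left(n{\left(-149 \right)} + \left(11025 - 2844\right)\right) + 45339} = \frac{-21115 + \left(14 + 58\right)^{2}}{\left(\left(56 - -149\right) + \left(11025 - 2844\right)\right) + 45339} = \frac{-21115 + 72^{2}}{\left(\left(56 + 149\right) + 8181\right) + 45339} = \frac{-21115 + 5184}{\left(205 + 8181\right) + 45339} = - \frac{15931}{8386 + 45339} = - \frac{15931}{53725}$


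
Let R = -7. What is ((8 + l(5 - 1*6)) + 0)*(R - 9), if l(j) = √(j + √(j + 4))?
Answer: -128 - 16*√(-1 + √3) ≈ -141.69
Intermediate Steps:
l(j) = √(j + √(4 + j))
((8 + l(5 - 1*6)) + 0)*(R - 9) = ((8 + √((5 - 1*6) + √(4 + (5 - 1*6)))) + 0)*(-7 - 9) = ((8 + √((5 - 6) + √(4 + (5 - 6)))) + 0)*(-16) = ((8 + √(-1 + √(4 - 1))) + 0)*(-16) = ((8 + √(-1 + √3)) + 0)*(-16) = (8 + √(-1 + √3))*(-16) = -128 - 16*√(-1 + √3)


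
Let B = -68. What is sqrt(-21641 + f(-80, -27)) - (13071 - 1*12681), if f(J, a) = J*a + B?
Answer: -390 + I*sqrt(19549) ≈ -390.0 + 139.82*I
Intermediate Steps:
f(J, a) = -68 + J*a (f(J, a) = J*a - 68 = -68 + J*a)
sqrt(-21641 + f(-80, -27)) - (13071 - 1*12681) = sqrt(-21641 + (-68 - 80*(-27))) - (13071 - 1*12681) = sqrt(-21641 + (-68 + 2160)) - (13071 - 12681) = sqrt(-21641 + 2092) - 1*390 = sqrt(-19549) - 390 = I*sqrt(19549) - 390 = -390 + I*sqrt(19549)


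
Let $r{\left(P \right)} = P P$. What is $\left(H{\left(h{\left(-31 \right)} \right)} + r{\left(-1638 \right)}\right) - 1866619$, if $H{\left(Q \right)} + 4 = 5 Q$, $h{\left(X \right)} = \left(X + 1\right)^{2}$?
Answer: $820921$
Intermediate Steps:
$h{\left(X \right)} = \left(1 + X\right)^{2}$
$r{\left(P \right)} = P^{2}$
$H{\left(Q \right)} = -4 + 5 Q$
$\left(H{\left(h{\left(-31 \right)} \right)} + r{\left(-1638 \right)}\right) - 1866619 = \left(\left(-4 + 5 \left(1 - 31\right)^{2}\right) + \left(-1638\right)^{2}\right) - 1866619 = \left(\left(-4 + 5 \left(-30\right)^{2}\right) + 2683044\right) - 1866619 = \left(\left(-4 + 5 \cdot 900\right) + 2683044\right) - 1866619 = \left(\left(-4 + 4500\right) + 2683044\right) - 1866619 = \left(4496 + 2683044\right) - 1866619 = 2687540 - 1866619 = 820921$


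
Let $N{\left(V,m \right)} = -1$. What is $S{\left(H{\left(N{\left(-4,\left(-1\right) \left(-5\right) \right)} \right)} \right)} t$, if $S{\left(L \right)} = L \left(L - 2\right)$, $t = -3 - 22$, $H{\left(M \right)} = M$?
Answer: $-75$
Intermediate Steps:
$t = -25$ ($t = -3 - 22 = -25$)
$S{\left(L \right)} = L \left(-2 + L\right)$
$S{\left(H{\left(N{\left(-4,\left(-1\right) \left(-5\right) \right)} \right)} \right)} t = - (-2 - 1) \left(-25\right) = \left(-1\right) \left(-3\right) \left(-25\right) = 3 \left(-25\right) = -75$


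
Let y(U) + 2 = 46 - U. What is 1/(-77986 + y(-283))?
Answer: -1/77659 ≈ -1.2877e-5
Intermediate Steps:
y(U) = 44 - U (y(U) = -2 + (46 - U) = 44 - U)
1/(-77986 + y(-283)) = 1/(-77986 + (44 - 1*(-283))) = 1/(-77986 + (44 + 283)) = 1/(-77986 + 327) = 1/(-77659) = -1/77659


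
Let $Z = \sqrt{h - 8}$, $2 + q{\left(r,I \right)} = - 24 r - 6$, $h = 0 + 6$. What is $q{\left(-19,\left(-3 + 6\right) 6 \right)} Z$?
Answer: $448 i \sqrt{2} \approx 633.57 i$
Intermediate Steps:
$h = 6$
$q{\left(r,I \right)} = -8 - 24 r$ ($q{\left(r,I \right)} = -2 - \left(6 + 24 r\right) = -8 - 24 r$)
$Z = i \sqrt{2}$ ($Z = \sqrt{6 - 8} = \sqrt{-2} = i \sqrt{2} \approx 1.4142 i$)
$q{\left(-19,\left(-3 + 6\right) 6 \right)} Z = \left(-8 - -456\right) i \sqrt{2} = \left(-8 + 456\right) i \sqrt{2} = 448 i \sqrt{2}$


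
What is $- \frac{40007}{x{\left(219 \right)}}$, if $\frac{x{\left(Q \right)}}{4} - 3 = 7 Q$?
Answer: $- \frac{40007}{6144} \approx -6.5116$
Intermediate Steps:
$x{\left(Q \right)} = 12 + 28 Q$ ($x{\left(Q \right)} = 12 + 4 \cdot 7 Q = 12 + 28 Q$)
$- \frac{40007}{x{\left(219 \right)}} = - \frac{40007}{12 + 28 \cdot 219} = - \frac{40007}{12 + 6132} = - \frac{40007}{6144}$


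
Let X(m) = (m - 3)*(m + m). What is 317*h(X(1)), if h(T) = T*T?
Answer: 5072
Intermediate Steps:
X(m) = 2*m*(-3 + m) (X(m) = (-3 + m)*(2*m) = 2*m*(-3 + m))
h(T) = T²
317*h(X(1)) = 317*(2*1*(-3 + 1))² = 317*(2*1*(-2))² = 317*(-4)² = 317*16 = 5072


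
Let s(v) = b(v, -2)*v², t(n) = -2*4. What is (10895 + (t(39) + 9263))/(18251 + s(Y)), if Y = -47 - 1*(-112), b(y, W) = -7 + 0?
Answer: -10075/5662 ≈ -1.7794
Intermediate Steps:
t(n) = -8
b(y, W) = -7
Y = 65 (Y = -47 + 112 = 65)
s(v) = -7*v²
(10895 + (t(39) + 9263))/(18251 + s(Y)) = (10895 + (-8 + 9263))/(18251 - 7*65²) = (10895 + 9255)/(18251 - 7*4225) = 20150/(18251 - 29575) = 20150/(-11324) = 20150*(-1/11324) = -10075/5662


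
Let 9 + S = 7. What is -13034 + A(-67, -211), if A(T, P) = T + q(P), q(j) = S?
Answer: -13103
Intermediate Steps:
S = -2 (S = -9 + 7 = -2)
q(j) = -2
A(T, P) = -2 + T (A(T, P) = T - 2 = -2 + T)
-13034 + A(-67, -211) = -13034 + (-2 - 67) = -13034 - 69 = -13103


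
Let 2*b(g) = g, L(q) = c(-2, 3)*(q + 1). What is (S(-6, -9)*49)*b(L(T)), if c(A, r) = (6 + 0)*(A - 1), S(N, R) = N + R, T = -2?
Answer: -6615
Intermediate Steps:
c(A, r) = -6 + 6*A (c(A, r) = 6*(-1 + A) = -6 + 6*A)
L(q) = -18 - 18*q (L(q) = (-6 + 6*(-2))*(q + 1) = (-6 - 12)*(1 + q) = -18*(1 + q) = -18 - 18*q)
b(g) = g/2
(S(-6, -9)*49)*b(L(T)) = ((-6 - 9)*49)*((-18 - 18*(-2))/2) = (-15*49)*((-18 + 36)/2) = -735*18/2 = -735*9 = -6615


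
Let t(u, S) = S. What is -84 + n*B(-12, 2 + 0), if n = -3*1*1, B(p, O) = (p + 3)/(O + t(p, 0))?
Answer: -141/2 ≈ -70.500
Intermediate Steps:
B(p, O) = (3 + p)/O (B(p, O) = (p + 3)/(O + 0) = (3 + p)/O)
n = -3 (n = -3*1 = -3)
-84 + n*B(-12, 2 + 0) = -84 - 3*(3 - 12)/(2 + 0) = -84 - 3*(-9)/2 = -84 - 3*(-9/2) = -84 + 27/2 = -141/2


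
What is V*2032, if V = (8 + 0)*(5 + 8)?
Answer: 211328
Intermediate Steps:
V = 104 (V = 8*13 = 104)
V*2032 = 104*2032 = 211328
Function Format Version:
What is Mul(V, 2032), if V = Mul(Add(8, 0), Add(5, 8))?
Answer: 211328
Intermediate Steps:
V = 104 (V = Mul(8, 13) = 104)
Mul(V, 2032) = Mul(104, 2032) = 211328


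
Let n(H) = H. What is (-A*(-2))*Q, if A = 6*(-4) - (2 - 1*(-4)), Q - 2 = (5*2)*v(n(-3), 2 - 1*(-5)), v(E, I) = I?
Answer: -4320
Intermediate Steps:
Q = 72 (Q = 2 + (5*2)*(2 - 1*(-5)) = 2 + 10*(2 + 5) = 2 + 10*7 = 2 + 70 = 72)
A = -30 (A = -24 - (2 + 4) = -24 - 1*6 = -24 - 6 = -30)
(-A*(-2))*Q = (-1*(-30)*(-2))*72 = (30*(-2))*72 = -60*72 = -4320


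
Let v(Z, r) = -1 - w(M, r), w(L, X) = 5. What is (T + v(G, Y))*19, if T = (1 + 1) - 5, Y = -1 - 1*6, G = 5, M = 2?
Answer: -171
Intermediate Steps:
Y = -7 (Y = -1 - 6 = -7)
v(Z, r) = -6 (v(Z, r) = -1 - 1*5 = -1 - 5 = -6)
T = -3 (T = 2 - 5 = -3)
(T + v(G, Y))*19 = (-3 - 6)*19 = -9*19 = -171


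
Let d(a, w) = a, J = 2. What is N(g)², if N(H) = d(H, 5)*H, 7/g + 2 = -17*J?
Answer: 2401/1679616 ≈ 0.0014295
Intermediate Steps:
g = -7/36 (g = 7/(-2 - 17*2) = 7/(-2 - 34) = 7/(-36) = 7*(-1/36) = -7/36 ≈ -0.19444)
N(H) = H² (N(H) = H*H = H²)
N(g)² = ((-7/36)²)² = (49/1296)² = 2401/1679616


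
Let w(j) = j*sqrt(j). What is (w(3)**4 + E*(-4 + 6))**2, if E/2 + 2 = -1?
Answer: 514089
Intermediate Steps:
E = -6 (E = -4 + 2*(-1) = -4 - 2 = -6)
w(j) = j**(3/2)
(w(3)**4 + E*(-4 + 6))**2 = ((3**(3/2))**4 - 6*(-4 + 6))**2 = ((3*sqrt(3))**4 - 6*2)**2 = (729 - 12)**2 = 717**2 = 514089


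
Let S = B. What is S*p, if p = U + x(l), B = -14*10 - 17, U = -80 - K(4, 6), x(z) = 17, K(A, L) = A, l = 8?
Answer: 10519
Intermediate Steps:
U = -84 (U = -80 - 1*4 = -80 - 4 = -84)
B = -157 (B = -140 - 17 = -157)
p = -67 (p = -84 + 17 = -67)
S = -157
S*p = -157*(-67) = 10519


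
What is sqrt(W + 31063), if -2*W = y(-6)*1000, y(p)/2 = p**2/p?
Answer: sqrt(37063) ≈ 192.52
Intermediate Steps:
y(p) = 2*p (y(p) = 2*(p**2/p) = 2*p)
W = 6000 (W = -2*(-6)*1000/2 = -(-6)*1000 = -1/2*(-12000) = 6000)
sqrt(W + 31063) = sqrt(6000 + 31063) = sqrt(37063)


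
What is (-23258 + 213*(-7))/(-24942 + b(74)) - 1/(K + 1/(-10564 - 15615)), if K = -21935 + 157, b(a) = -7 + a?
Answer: 14110706085612/14181890792125 ≈ 0.99498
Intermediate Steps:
K = -21778
(-23258 + 213*(-7))/(-24942 + b(74)) - 1/(K + 1/(-10564 - 15615)) = (-23258 + 213*(-7))/(-24942 + (-7 + 74)) - 1/(-21778 + 1/(-10564 - 15615)) = (-23258 - 1491)/(-24942 + 67) - 1/(-21778 + 1/(-26179)) = -24749/(-24875) - 1/(-21778 - 1/26179) = -24749*(-1/24875) - 1/(-570126263/26179) = 24749/24875 - 1*(-26179/570126263) = 24749/24875 + 26179/570126263 = 14110706085612/14181890792125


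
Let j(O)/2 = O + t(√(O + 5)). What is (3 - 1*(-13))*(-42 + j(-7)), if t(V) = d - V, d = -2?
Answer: -960 - 32*I*√2 ≈ -960.0 - 45.255*I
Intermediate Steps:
t(V) = -2 - V
j(O) = -4 - 2*√(5 + O) + 2*O (j(O) = 2*(O + (-2 - √(O + 5))) = 2*(O + (-2 - √(5 + O))) = 2*(-2 + O - √(5 + O)) = -4 - 2*√(5 + O) + 2*O)
(3 - 1*(-13))*(-42 + j(-7)) = (3 - 1*(-13))*(-42 + (-4 - 2*√(5 - 7) + 2*(-7))) = (3 + 13)*(-42 + (-4 - 2*I*√2 - 14)) = 16*(-42 + (-4 - 2*I*√2 - 14)) = 16*(-42 + (-18 - 2*I*√2)) = 16*(-60 - 2*I*√2) = -960 - 32*I*√2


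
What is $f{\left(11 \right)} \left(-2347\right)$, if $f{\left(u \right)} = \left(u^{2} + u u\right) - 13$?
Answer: $-537463$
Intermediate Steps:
$f{\left(u \right)} = -13 + 2 u^{2}$ ($f{\left(u \right)} = \left(u^{2} + u^{2}\right) - 13 = 2 u^{2} - 13 = -13 + 2 u^{2}$)
$f{\left(11 \right)} \left(-2347\right) = \left(-13 + 2 \cdot 11^{2}\right) \left(-2347\right) = \left(-13 + 2 \cdot 121\right) \left(-2347\right) = \left(-13 + 242\right) \left(-2347\right) = 229 \left(-2347\right) = -537463$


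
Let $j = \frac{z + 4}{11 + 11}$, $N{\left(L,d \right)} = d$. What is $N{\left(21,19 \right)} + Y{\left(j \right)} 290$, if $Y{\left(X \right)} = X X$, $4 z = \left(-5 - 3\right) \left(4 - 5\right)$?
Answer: $\frac{4909}{121} \approx 40.57$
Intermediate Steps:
$z = 2$ ($z = \frac{\left(-5 - 3\right) \left(4 - 5\right)}{4} = \frac{\left(-8\right) \left(-1\right)}{4} = \frac{1}{4} \cdot 8 = 2$)
$j = \frac{3}{11}$ ($j = \frac{2 + 4}{11 + 11} = \frac{6}{22} = 6 \cdot \frac{1}{22} = \frac{3}{11} \approx 0.27273$)
$Y{\left(X \right)} = X^{2}$
$N{\left(21,19 \right)} + Y{\left(j \right)} 290 = 19 + \left(\frac{3}{11}\right)^{2} \cdot 290 = 19 + \frac{9}{121} \cdot 290 = 19 + \frac{2610}{121} = \frac{4909}{121}$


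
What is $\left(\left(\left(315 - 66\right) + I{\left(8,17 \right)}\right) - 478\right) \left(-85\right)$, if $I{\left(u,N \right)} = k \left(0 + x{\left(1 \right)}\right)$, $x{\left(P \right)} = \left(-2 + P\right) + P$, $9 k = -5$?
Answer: $19465$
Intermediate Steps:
$k = - \frac{5}{9}$ ($k = \frac{1}{9} \left(-5\right) = - \frac{5}{9} \approx -0.55556$)
$x{\left(P \right)} = -2 + 2 P$
$I{\left(u,N \right)} = 0$ ($I{\left(u,N \right)} = - \frac{5 \left(0 + \left(-2 + 2 \cdot 1\right)\right)}{9} = - \frac{5 \left(0 + \left(-2 + 2\right)\right)}{9} = - \frac{5 \left(0 + 0\right)}{9} = \left(- \frac{5}{9}\right) 0 = 0$)
$\left(\left(\left(315 - 66\right) + I{\left(8,17 \right)}\right) - 478\right) \left(-85\right) = \left(\left(\left(315 - 66\right) + 0\right) - 478\right) \left(-85\right) = \left(\left(249 + 0\right) - 478\right) \left(-85\right) = \left(249 - 478\right) \left(-85\right) = \left(-229\right) \left(-85\right) = 19465$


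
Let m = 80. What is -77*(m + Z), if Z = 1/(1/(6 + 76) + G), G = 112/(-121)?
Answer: -55064086/9063 ≈ -6075.7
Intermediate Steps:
G = -112/121 (G = 112*(-1/121) = -112/121 ≈ -0.92562)
Z = -9922/9063 (Z = 1/(1/(6 + 76) - 112/121) = 1/(1/82 - 112/121) = 1/(-9063/9922) = -9922/9063 ≈ -1.0948)
-77*(m + Z) = -77*(80 - 9922/9063) = -77*715118/9063 = -55064086/9063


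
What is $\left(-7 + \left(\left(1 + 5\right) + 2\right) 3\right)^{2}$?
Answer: $289$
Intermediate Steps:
$\left(-7 + \left(\left(1 + 5\right) + 2\right) 3\right)^{2} = \left(-7 + \left(6 + 2\right) 3\right)^{2} = \left(-7 + 8 \cdot 3\right)^{2} = \left(-7 + 24\right)^{2} = 17^{2} = 289$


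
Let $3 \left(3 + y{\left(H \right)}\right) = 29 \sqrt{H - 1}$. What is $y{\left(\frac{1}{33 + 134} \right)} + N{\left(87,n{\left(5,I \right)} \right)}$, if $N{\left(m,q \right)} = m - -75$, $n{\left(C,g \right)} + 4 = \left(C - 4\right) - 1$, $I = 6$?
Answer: $159 + \frac{29 i \sqrt{27722}}{501} \approx 159.0 + 9.6377 i$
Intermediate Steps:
$n{\left(C,g \right)} = -9 + C$ ($n{\left(C,g \right)} = -4 + \left(\left(C - 4\right) - 1\right) = -4 + \left(\left(-4 + C\right) - 1\right) = -4 + \left(-5 + C\right) = -9 + C$)
$N{\left(m,q \right)} = 75 + m$ ($N{\left(m,q \right)} = m + 75 = 75 + m$)
$y{\left(H \right)} = -3 + \frac{29 \sqrt{-1 + H}}{3}$ ($y{\left(H \right)} = -3 + \frac{29 \sqrt{H - 1}}{3} = -3 + \frac{29 \sqrt{-1 + H}}{3}$)
$y{\left(\frac{1}{33 + 134} \right)} + N{\left(87,n{\left(5,I \right)} \right)} = \left(-3 + \frac{29 \sqrt{-1 + \frac{1}{33 + 134}}}{3}\right) + \left(75 + 87\right) = \left(-3 + \frac{29 \sqrt{-1 + \frac{1}{167}}}{3}\right) + 162 = \left(-3 + \frac{29 \sqrt{- \frac{166}{167}}}{3}\right) + 162 = \left(-3 + \frac{29 \frac{i \sqrt{27722}}{167}}{3}\right) + 162 = \left(-3 + \frac{29 i \sqrt{27722}}{501}\right) + 162 = 159 + \frac{29 i \sqrt{27722}}{501}$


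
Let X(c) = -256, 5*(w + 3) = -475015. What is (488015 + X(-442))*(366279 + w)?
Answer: 132315847207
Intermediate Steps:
w = -95006 (w = -3 + (⅕)*(-475015) = -3 - 95003 = -95006)
(488015 + X(-442))*(366279 + w) = (488015 - 256)*(366279 - 95006) = 487759*271273 = 132315847207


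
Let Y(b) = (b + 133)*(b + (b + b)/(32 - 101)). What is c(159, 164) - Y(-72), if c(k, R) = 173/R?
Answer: 16090411/3772 ≈ 4265.8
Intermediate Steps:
Y(b) = 67*b*(133 + b)/69 (Y(b) = (133 + b)*(b + (2*b)/(-69)) = (133 + b)*(b + (2*b)*(-1/69)) = (133 + b)*(b - 2*b/69) = (133 + b)*(67*b/69) = 67*b*(133 + b)/69)
c(159, 164) - Y(-72) = 173/164 - 67*(-72)*(133 - 72)/69 = 173*(1/164) - 67*(-72)*61/69 = 173/164 - 1*(-98088/23) = 173/164 + 98088/23 = 16090411/3772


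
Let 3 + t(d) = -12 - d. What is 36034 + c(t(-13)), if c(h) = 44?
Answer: 36078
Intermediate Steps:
t(d) = -15 - d (t(d) = -3 + (-12 - d) = -15 - d)
36034 + c(t(-13)) = 36034 + 44 = 36078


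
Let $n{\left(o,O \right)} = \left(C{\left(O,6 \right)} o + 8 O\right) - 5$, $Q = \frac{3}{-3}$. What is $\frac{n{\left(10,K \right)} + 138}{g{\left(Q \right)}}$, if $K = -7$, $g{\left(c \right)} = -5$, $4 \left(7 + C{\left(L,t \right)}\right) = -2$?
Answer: $- \frac{2}{5} \approx -0.4$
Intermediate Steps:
$Q = -1$ ($Q = 3 \left(- \frac{1}{3}\right) = -1$)
$C{\left(L,t \right)} = - \frac{15}{2}$ ($C{\left(L,t \right)} = -7 + \frac{1}{4} \left(-2\right) = -7 - \frac{1}{2} = - \frac{15}{2}$)
$n{\left(o,O \right)} = -5 + 8 O - \frac{15 o}{2}$ ($n{\left(o,O \right)} = \left(- \frac{15 o}{2} + 8 O\right) - 5 = \left(8 O - \frac{15 o}{2}\right) - 5 = -5 + 8 O - \frac{15 o}{2}$)
$\frac{n{\left(10,K \right)} + 138}{g{\left(Q \right)}} = \frac{\left(-5 + 8 \left(-7\right) - 75\right) + 138}{-5} = - \frac{\left(-5 - 56 - 75\right) + 138}{5} = - \frac{-136 + 138}{5} = \left(- \frac{1}{5}\right) 2 = - \frac{2}{5}$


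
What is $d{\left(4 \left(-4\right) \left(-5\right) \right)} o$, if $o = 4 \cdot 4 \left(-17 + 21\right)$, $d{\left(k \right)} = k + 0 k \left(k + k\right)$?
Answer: $5120$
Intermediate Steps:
$d{\left(k \right)} = k$ ($d{\left(k \right)} = k + 0 k 2 k = k + 0 \cdot 2 k^{2} = k + 0 = k$)
$o = 64$ ($o = 16 \cdot 4 = 64$)
$d{\left(4 \left(-4\right) \left(-5\right) \right)} o = 4 \left(-4\right) \left(-5\right) 64 = \left(-16\right) \left(-5\right) 64 = 80 \cdot 64 = 5120$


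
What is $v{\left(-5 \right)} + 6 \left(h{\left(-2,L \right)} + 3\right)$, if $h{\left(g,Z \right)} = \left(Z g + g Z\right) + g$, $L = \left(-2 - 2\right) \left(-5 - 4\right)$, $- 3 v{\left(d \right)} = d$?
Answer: $- \frac{2569}{3} \approx -856.33$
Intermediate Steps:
$v{\left(d \right)} = - \frac{d}{3}$
$L = 36$ ($L = \left(-4\right) \left(-9\right) = 36$)
$h{\left(g,Z \right)} = g + 2 Z g$ ($h{\left(g,Z \right)} = \left(Z g + Z g\right) + g = 2 Z g + g = g + 2 Z g$)
$v{\left(-5 \right)} + 6 \left(h{\left(-2,L \right)} + 3\right) = \left(- \frac{1}{3}\right) \left(-5\right) + 6 \left(- 2 \left(1 + 2 \cdot 36\right) + 3\right) = \frac{5}{3} + 6 \left(- 2 \left(1 + 72\right) + 3\right) = \frac{5}{3} + 6 \left(\left(-2\right) 73 + 3\right) = \frac{5}{3} + 6 \left(-146 + 3\right) = \frac{5}{3} + 6 \left(-143\right) = \frac{5}{3} - 858 = - \frac{2569}{3}$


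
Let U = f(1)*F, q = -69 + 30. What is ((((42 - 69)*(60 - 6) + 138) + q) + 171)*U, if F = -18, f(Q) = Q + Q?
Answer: 42768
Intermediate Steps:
f(Q) = 2*Q
q = -39
U = -36 (U = (2*1)*(-18) = 2*(-18) = -36)
((((42 - 69)*(60 - 6) + 138) + q) + 171)*U = ((((42 - 69)*(60 - 6) + 138) - 39) + 171)*(-36) = (((-27*54 + 138) - 39) + 171)*(-36) = (((-1458 + 138) - 39) + 171)*(-36) = ((-1320 - 39) + 171)*(-36) = (-1359 + 171)*(-36) = -1188*(-36) = 42768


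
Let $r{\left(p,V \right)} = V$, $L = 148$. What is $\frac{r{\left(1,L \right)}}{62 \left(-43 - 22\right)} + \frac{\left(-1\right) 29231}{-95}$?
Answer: $\frac{11778687}{38285} \approx 307.66$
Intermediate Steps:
$\frac{r{\left(1,L \right)}}{62 \left(-43 - 22\right)} + \frac{\left(-1\right) 29231}{-95} = \frac{148}{62 \left(-43 - 22\right)} + \frac{\left(-1\right) 29231}{-95} = \frac{148}{62 \left(-65\right)} - - \frac{29231}{95} = \frac{148}{-4030} + \frac{29231}{95} = 148 \left(- \frac{1}{4030}\right) + \frac{29231}{95} = - \frac{74}{2015} + \frac{29231}{95} = \frac{11778687}{38285}$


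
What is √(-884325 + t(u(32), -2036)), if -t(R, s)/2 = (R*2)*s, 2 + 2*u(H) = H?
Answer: 3*I*√84685 ≈ 873.02*I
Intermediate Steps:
u(H) = -1 + H/2
t(R, s) = -4*R*s (t(R, s) = -2*R*2*s = -2*2*R*s = -4*R*s)
√(-884325 + t(u(32), -2036)) = √(-884325 - 4*(-1 + (½)*32)*(-2036)) = √(-884325 - 4*(-1 + 16)*(-2036)) = √(-884325 - 4*15*(-2036)) = √(-884325 + 122160) = √(-762165) = 3*I*√84685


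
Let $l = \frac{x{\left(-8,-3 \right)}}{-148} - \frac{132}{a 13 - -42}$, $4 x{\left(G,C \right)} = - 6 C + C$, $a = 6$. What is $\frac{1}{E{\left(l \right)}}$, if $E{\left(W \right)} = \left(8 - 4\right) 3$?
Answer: $\frac{1}{12} \approx 0.083333$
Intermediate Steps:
$x{\left(G,C \right)} = - \frac{5 C}{4}$ ($x{\left(G,C \right)} = \frac{- 6 C + C}{4} = \frac{\left(-5\right) C}{4} = - \frac{5 C}{4}$)
$l = - \frac{3331}{2960}$ ($l = \frac{\left(- \frac{5}{4}\right) \left(-3\right)}{-148} - \frac{132}{6 \cdot 13 - -42} = \frac{15}{4} \left(- \frac{1}{148}\right) - \frac{132}{78 + 42} = - \frac{15}{592} - \frac{132}{120} = - \frac{15}{592} - \frac{11}{10} = - \frac{3331}{2960} \approx -1.1253$)
$E{\left(W \right)} = 12$ ($E{\left(W \right)} = 4 \cdot 3 = 12$)
$\frac{1}{E{\left(l \right)}} = \frac{1}{12}$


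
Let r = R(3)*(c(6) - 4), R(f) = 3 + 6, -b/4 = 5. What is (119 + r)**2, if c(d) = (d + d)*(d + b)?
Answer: 2042041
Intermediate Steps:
b = -20 (b = -4*5 = -20)
R(f) = 9
c(d) = 2*d*(-20 + d) (c(d) = (d + d)*(d - 20) = (2*d)*(-20 + d) = 2*d*(-20 + d))
r = -1548 (r = 9*(2*6*(-20 + 6) - 4) = 9*(2*6*(-14) - 4) = 9*(-168 - 4) = 9*(-172) = -1548)
(119 + r)**2 = (119 - 1548)**2 = (-1429)**2 = 2042041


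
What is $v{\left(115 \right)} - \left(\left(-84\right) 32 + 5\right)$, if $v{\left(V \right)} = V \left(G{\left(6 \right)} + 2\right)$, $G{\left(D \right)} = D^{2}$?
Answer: $7053$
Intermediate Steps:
$v{\left(V \right)} = 38 V$ ($v{\left(V \right)} = V \left(6^{2} + 2\right) = V \left(36 + 2\right) = V 38 = 38 V$)
$v{\left(115 \right)} - \left(\left(-84\right) 32 + 5\right) = 38 \cdot 115 - \left(\left(-84\right) 32 + 5\right) = 4370 - \left(-2688 + 5\right) = 4370 - -2683 = 4370 + 2683 = 7053$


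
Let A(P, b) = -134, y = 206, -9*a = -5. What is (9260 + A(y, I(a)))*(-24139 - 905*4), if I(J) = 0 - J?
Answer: -253328634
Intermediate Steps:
a = 5/9 (a = -⅑*(-5) = 5/9 ≈ 0.55556)
I(J) = -J
(9260 + A(y, I(a)))*(-24139 - 905*4) = (9260 - 134)*(-24139 - 905*4) = 9126*(-24139 - 3620) = 9126*(-27759) = -253328634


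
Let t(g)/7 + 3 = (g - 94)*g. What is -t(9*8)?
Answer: 11109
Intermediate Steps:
t(g) = -21 + 7*g*(-94 + g) (t(g) = -21 + 7*((g - 94)*g) = -21 + 7*((-94 + g)*g) = -21 + 7*(g*(-94 + g)) = -21 + 7*g*(-94 + g))
-t(9*8) = -(-21 - 5922*8 + 7*(9*8)**2) = -(-21 - 658*72 + 7*72**2) = -(-21 - 47376 + 7*5184) = -(-21 - 47376 + 36288) = -1*(-11109) = 11109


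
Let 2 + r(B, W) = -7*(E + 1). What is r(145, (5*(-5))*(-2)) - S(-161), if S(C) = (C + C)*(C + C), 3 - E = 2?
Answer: -103700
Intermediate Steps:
E = 1 (E = 3 - 1*2 = 3 - 2 = 1)
r(B, W) = -16 (r(B, W) = -2 - 7*(1 + 1) = -2 - 7*2 = -2 - 14 = -16)
S(C) = 4*C**2 (S(C) = (2*C)*(2*C) = 4*C**2)
r(145, (5*(-5))*(-2)) - S(-161) = -16 - 4*(-161)**2 = -16 - 4*25921 = -16 - 1*103684 = -16 - 103684 = -103700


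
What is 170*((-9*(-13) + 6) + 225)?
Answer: 59160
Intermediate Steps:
170*((-9*(-13) + 6) + 225) = 170*((117 + 6) + 225) = 170*(123 + 225) = 170*348 = 59160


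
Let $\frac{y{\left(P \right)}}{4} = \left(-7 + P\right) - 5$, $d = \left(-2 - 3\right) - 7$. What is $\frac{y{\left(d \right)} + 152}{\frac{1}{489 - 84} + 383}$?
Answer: $\frac{5670}{38779} \approx 0.14621$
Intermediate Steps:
$d = -12$ ($d = -5 - 7 = -12$)
$y{\left(P \right)} = -48 + 4 P$ ($y{\left(P \right)} = 4 \left(\left(-7 + P\right) - 5\right) = 4 \left(-12 + P\right) = -48 + 4 P$)
$\frac{y{\left(d \right)} + 152}{\frac{1}{489 - 84} + 383} = \frac{\left(-48 + 4 \left(-12\right)\right) + 152}{\frac{1}{489 - 84} + 383} = \frac{\left(-48 - 48\right) + 152}{\frac{1}{405} + 383} = \frac{-96 + 152}{\frac{1}{405} + 383} = \frac{56}{\frac{155116}{405}} = 56 \cdot \frac{405}{155116} = \frac{5670}{38779}$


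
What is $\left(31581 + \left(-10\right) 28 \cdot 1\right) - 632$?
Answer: $30669$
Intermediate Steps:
$\left(31581 + \left(-10\right) 28 \cdot 1\right) - 632 = \left(31581 - 280\right) - 632 = 31301 - 632 = 30669$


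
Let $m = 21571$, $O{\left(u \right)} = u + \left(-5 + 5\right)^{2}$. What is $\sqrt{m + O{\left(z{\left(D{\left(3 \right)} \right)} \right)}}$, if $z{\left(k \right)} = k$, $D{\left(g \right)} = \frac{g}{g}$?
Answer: $2 \sqrt{5393} \approx 146.87$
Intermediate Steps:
$D{\left(g \right)} = 1$
$O{\left(u \right)} = u$ ($O{\left(u \right)} = u + 0^{2} = u + 0 = u$)
$\sqrt{m + O{\left(z{\left(D{\left(3 \right)} \right)} \right)}} = \sqrt{21571 + 1} = \sqrt{21572} = 2 \sqrt{5393}$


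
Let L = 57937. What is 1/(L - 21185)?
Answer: 1/36752 ≈ 2.7209e-5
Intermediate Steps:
1/(L - 21185) = 1/(57937 - 21185) = 1/36752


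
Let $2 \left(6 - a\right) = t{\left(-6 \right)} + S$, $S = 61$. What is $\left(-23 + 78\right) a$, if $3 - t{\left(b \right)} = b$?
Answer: $-1595$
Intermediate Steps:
$t{\left(b \right)} = 3 - b$
$a = -29$ ($a = 6 - \frac{\left(3 - -6\right) + 61}{2} = 6 - \frac{\left(3 + 6\right) + 61}{2} = 6 - \frac{9 + 61}{2} = 6 - 35 = -29$)
$\left(-23 + 78\right) a = \left(-23 + 78\right) \left(-29\right) = 55 \left(-29\right) = -1595$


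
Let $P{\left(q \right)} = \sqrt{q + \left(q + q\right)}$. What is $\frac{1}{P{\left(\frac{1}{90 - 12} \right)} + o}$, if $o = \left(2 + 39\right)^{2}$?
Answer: $\frac{43706}{73469785} - \frac{\sqrt{26}}{73469785} \approx 0.00059481$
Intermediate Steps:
$P{\left(q \right)} = \sqrt{3} \sqrt{q}$ ($P{\left(q \right)} = \sqrt{q + 2 q} = \sqrt{3 q} = \sqrt{3} \sqrt{q}$)
$o = 1681$ ($o = 41^{2} = 1681$)
$\frac{1}{P{\left(\frac{1}{90 - 12} \right)} + o} = \frac{1}{\sqrt{3} \sqrt{\frac{1}{90 - 12}} + 1681} = \frac{1}{\sqrt{3} \sqrt{\frac{1}{78}} + 1681} = \frac{1}{\frac{\sqrt{3}}{\sqrt{78}} + 1681} = \frac{1}{\sqrt{3} \frac{\sqrt{78}}{78} + 1681} = \frac{1}{\frac{\sqrt{26}}{26} + 1681} = \frac{1}{1681 + \frac{\sqrt{26}}{26}}$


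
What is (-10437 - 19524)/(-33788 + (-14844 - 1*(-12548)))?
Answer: 9987/12028 ≈ 0.83031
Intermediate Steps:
(-10437 - 19524)/(-33788 + (-14844 - 1*(-12548))) = -29961/(-33788 + (-14844 + 12548)) = -29961/(-33788 - 2296) = -29961/(-36084) = -29961*(-1/36084) = 9987/12028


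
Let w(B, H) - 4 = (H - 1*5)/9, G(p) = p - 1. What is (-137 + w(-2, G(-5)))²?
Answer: 1459264/81 ≈ 18016.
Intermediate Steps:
G(p) = -1 + p
w(B, H) = 31/9 + H/9 (w(B, H) = 4 + (H - 1*5)/9 = 4 + (H - 5)*(⅑) = 4 + (-5 + H)*(⅑) = 4 + (-5/9 + H/9) = 31/9 + H/9)
(-137 + w(-2, G(-5)))² = (-137 + (31/9 + (-1 - 5)/9))² = (-137 + (31/9 + (⅑)*(-6)))² = (-137 + (31/9 - ⅔))² = (-137 + 25/9)² = (-1208/9)² = 1459264/81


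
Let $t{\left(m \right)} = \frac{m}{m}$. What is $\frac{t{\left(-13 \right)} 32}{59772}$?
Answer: $\frac{8}{14943} \approx 0.00053537$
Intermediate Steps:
$t{\left(m \right)} = 1$
$\frac{t{\left(-13 \right)} 32}{59772} = \frac{1 \cdot 32}{59772} = 32 \cdot \frac{1}{59772} = \frac{8}{14943}$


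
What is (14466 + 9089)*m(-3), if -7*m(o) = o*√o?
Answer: 10095*I*√3 ≈ 17485.0*I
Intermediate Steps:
m(o) = -o^(3/2)/7 (m(o) = -o*√o/7 = -o^(3/2)/7)
(14466 + 9089)*m(-3) = (14466 + 9089)*(-(-3)*I*√3/7) = 23555*(-(-3)*I*√3/7) = 23555*(3*I*√3/7) = 10095*I*√3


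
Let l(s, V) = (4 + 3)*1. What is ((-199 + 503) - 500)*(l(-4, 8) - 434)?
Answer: 83692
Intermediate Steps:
l(s, V) = 7 (l(s, V) = 7*1 = 7)
((-199 + 503) - 500)*(l(-4, 8) - 434) = ((-199 + 503) - 500)*(7 - 434) = (304 - 500)*(-427) = -196*(-427) = 83692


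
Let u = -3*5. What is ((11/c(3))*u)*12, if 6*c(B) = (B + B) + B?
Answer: -1320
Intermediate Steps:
c(B) = B/2 (c(B) = ((B + B) + B)/6 = (2*B + B)/6 = (3*B)/6 = B/2)
u = -15
((11/c(3))*u)*12 = ((11/(((1/2)*3)))*(-15))*12 = ((11/(3/2))*(-15))*12 = ((11*(2/3))*(-15))*12 = ((22/3)*(-15))*12 = -110*12 = -1320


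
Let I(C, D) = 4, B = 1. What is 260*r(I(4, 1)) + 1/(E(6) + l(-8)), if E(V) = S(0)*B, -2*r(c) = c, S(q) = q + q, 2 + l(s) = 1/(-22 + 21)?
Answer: -1561/3 ≈ -520.33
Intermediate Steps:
l(s) = -3 (l(s) = -2 + 1/(-22 + 21) = -2 + 1/(-1) = -2 - 1 = -3)
S(q) = 2*q
r(c) = -c/2
E(V) = 0 (E(V) = (2*0)*1 = 0*1 = 0)
260*r(I(4, 1)) + 1/(E(6) + l(-8)) = 260*(-½*4) + 1/(0 - 3) = 260*(-2) + 1/(-3) = -520 - ⅓ = -1561/3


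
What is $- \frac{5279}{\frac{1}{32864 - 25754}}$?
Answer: $-37533690$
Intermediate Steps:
$- \frac{5279}{\frac{1}{32864 - 25754}} = - \frac{5279}{\frac{1}{7110}} = - 5279 \frac{1}{\frac{1}{7110}} = \left(-5279\right) 7110 = -37533690$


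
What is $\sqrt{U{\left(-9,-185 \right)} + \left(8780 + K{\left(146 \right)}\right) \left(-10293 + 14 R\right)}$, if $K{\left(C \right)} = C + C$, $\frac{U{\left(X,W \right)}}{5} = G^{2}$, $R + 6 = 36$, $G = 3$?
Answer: $3 i \sqrt{9951979} \approx 9464.0 i$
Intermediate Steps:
$R = 30$ ($R = -6 + 36 = 30$)
$U{\left(X,W \right)} = 45$ ($U{\left(X,W \right)} = 5 \cdot 3^{2} = 5 \cdot 9 = 45$)
$K{\left(C \right)} = 2 C$
$\sqrt{U{\left(-9,-185 \right)} + \left(8780 + K{\left(146 \right)}\right) \left(-10293 + 14 R\right)} = \sqrt{45 + \left(8780 + 2 \cdot 146\right) \left(-10293 + 14 \cdot 30\right)} = \sqrt{45 + \left(8780 + 292\right) \left(-10293 + 420\right)} = \sqrt{45 + 9072 \left(-9873\right)} = \sqrt{45 - 89567856} = \sqrt{-89567811} = 3 i \sqrt{9951979}$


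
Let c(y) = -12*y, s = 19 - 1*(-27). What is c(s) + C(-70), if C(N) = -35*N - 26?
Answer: 1872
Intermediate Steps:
C(N) = -26 - 35*N
s = 46 (s = 19 + 27 = 46)
c(s) + C(-70) = -12*46 + (-26 - 35*(-70)) = -552 + (-26 + 2450) = -552 + 2424 = 1872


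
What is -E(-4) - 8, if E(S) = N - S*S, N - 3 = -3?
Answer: 8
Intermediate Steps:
N = 0 (N = 3 - 3 = 0)
E(S) = -S² (E(S) = 0 - S*S = 0 - S² = -S²)
-E(-4) - 8 = -(-1)*(-4)² - 8 = -(-1)*16 - 8 = -1*(-16) - 8 = 16 - 8 = 8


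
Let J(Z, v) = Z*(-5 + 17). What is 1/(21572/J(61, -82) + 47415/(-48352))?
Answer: 8848416/252085391 ≈ 0.035101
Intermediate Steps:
J(Z, v) = 12*Z (J(Z, v) = Z*12 = 12*Z)
1/(21572/J(61, -82) + 47415/(-48352)) = 1/(21572/((12*61)) + 47415/(-48352)) = 1/(21572/732 + 47415*(-1/48352)) = 1/(21572*(1/732) - 47415/48352) = 1/(5393/183 - 47415/48352) = 1/(252085391/8848416) = 8848416/252085391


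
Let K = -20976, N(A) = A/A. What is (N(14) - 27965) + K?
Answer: -48940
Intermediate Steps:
N(A) = 1
(N(14) - 27965) + K = (1 - 27965) - 20976 = -27964 - 20976 = -48940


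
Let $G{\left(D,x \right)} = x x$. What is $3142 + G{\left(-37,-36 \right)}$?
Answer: $4438$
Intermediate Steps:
$G{\left(D,x \right)} = x^{2}$
$3142 + G{\left(-37,-36 \right)} = 3142 + \left(-36\right)^{2} = 3142 + 1296 = 4438$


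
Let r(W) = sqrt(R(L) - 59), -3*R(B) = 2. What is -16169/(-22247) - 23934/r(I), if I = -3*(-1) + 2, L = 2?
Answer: 16169/22247 + 23934*I*sqrt(537)/179 ≈ 0.72679 + 3098.5*I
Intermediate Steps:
R(B) = -2/3 (R(B) = -1/3*2 = -2/3)
I = 5 (I = 3 + 2 = 5)
r(W) = I*sqrt(537)/3 (r(W) = sqrt(-2/3 - 59) = sqrt(-179/3) = I*sqrt(537)/3)
-16169/(-22247) - 23934/r(I) = -16169/(-22247) - 23934*(-I*sqrt(537)/179) = -16169*(-1/22247) - (-23934)*I*sqrt(537)/179 = 16169/22247 + 23934*I*sqrt(537)/179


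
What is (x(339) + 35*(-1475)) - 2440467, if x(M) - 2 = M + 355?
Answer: -2491396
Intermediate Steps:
x(M) = 357 + M (x(M) = 2 + (M + 355) = 2 + (355 + M) = 357 + M)
(x(339) + 35*(-1475)) - 2440467 = ((357 + 339) + 35*(-1475)) - 2440467 = (696 - 51625) - 2440467 = -50929 - 2440467 = -2491396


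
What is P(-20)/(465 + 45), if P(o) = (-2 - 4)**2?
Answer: 6/85 ≈ 0.070588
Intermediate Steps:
P(o) = 36 (P(o) = (-6)**2 = 36)
P(-20)/(465 + 45) = 36/(465 + 45) = 36/510 = 36*(1/510) = 6/85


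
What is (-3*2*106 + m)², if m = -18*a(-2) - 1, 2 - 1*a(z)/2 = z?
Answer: 609961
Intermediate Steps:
a(z) = 4 - 2*z
m = -145 (m = -18*(4 - 2*(-2)) - 1 = -18*(4 + 4) - 1 = -18*8 - 1 = -144 - 1 = -145)
(-3*2*106 + m)² = (-3*2*106 - 145)² = (-6*106 - 145)² = (-636 - 145)² = (-781)² = 609961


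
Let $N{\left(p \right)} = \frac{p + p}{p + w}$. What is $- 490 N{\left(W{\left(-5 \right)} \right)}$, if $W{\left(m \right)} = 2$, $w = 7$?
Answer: $- \frac{1960}{9} \approx -217.78$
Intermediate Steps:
$N{\left(p \right)} = \frac{2 p}{7 + p}$ ($N{\left(p \right)} = \frac{p + p}{p + 7} = \frac{2 p}{7 + p}$)
$- 490 N{\left(W{\left(-5 \right)} \right)} = - 490 \cdot 2 \cdot 2 \frac{1}{7 + 2} = - 490 \cdot 2 \cdot 2 \cdot \frac{1}{9} = \left(-490\right) \frac{4}{9} = - \frac{1960}{9}$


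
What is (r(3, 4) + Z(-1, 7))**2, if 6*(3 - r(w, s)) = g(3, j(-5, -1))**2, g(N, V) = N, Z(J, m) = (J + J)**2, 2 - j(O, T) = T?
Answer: 121/4 ≈ 30.250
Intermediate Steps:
j(O, T) = 2 - T
Z(J, m) = 4*J**2 (Z(J, m) = (2*J)**2 = 4*J**2)
r(w, s) = 3/2 (r(w, s) = 3 - 1/6*3**2 = 3 - 1/6*9 = 3 - 3/2 = 3/2)
(r(3, 4) + Z(-1, 7))**2 = (3/2 + 4*(-1)**2)**2 = (3/2 + 4*1)**2 = (3/2 + 4)**2 = (11/2)**2 = 121/4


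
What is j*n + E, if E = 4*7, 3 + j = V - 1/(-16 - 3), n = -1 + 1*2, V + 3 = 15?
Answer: 704/19 ≈ 37.053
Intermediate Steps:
V = 12 (V = -3 + 15 = 12)
n = 1 (n = -1 + 2 = 1)
j = 172/19 (j = -3 + (12 - 1/(-16 - 3)) = -3 + (12 - 1/(-19)) = -3 + (12 - 1*(-1/19)) = -3 + (12 + 1/19) = -3 + 229/19 = 172/19 ≈ 9.0526)
E = 28
j*n + E = (172/19)*1 + 28 = 172/19 + 28 = 704/19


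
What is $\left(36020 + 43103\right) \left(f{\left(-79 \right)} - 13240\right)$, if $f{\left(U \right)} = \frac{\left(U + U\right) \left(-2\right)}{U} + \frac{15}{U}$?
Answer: $- \frac{82785682793}{79} \approx -1.0479 \cdot 10^{9}$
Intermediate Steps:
$f{\left(U \right)} = -4 + \frac{15}{U}$ ($f{\left(U \right)} = \frac{2 U \left(-2\right)}{U} + \frac{15}{U} = \frac{\left(-4\right) U}{U} + \frac{15}{U} = -4 + \frac{15}{U}$)
$\left(36020 + 43103\right) \left(f{\left(-79 \right)} - 13240\right) = \left(36020 + 43103\right) \left(\left(-4 + \frac{15}{-79}\right) - 13240\right) = 79123 \left(\left(-4 + 15 \left(- \frac{1}{79}\right)\right) - 13240\right) = 79123 \left(\left(-4 - \frac{15}{79}\right) - 13240\right) = 79123 \left(- \frac{331}{79} - 13240\right) = 79123 \left(- \frac{1046291}{79}\right) = - \frac{82785682793}{79}$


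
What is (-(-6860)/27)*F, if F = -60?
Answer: -137200/9 ≈ -15244.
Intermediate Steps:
(-(-6860)/27)*F = -(-6860)/27*(-60) = -98*(-70/27)*(-60) = (6860/27)*(-60) = -137200/9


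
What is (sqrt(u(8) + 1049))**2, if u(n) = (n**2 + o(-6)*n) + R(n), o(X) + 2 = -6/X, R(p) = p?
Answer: 1113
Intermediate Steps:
o(X) = -2 - 6/X
u(n) = n**2 (u(n) = (n**2 + (-2 - 6/(-6))*n) + n = (n**2 + (-2 - 6*(-1/6))*n) + n = (n**2 + (-2 + 1)*n) + n = (n**2 - n) + n = n**2)
(sqrt(u(8) + 1049))**2 = (sqrt(8**2 + 1049))**2 = (sqrt(64 + 1049))**2 = (sqrt(1113))**2 = 1113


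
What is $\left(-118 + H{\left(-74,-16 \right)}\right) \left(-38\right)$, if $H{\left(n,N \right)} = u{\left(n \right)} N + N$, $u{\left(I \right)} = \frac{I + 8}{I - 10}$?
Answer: $\frac{38988}{7} \approx 5569.7$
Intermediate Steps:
$u{\left(I \right)} = \frac{8 + I}{-10 + I}$
$H{\left(n,N \right)} = N + \frac{N \left(8 + n\right)}{-10 + n}$ ($H{\left(n,N \right)} = \frac{8 + n}{-10 + n} N + N = \frac{N \left(8 + n\right)}{-10 + n} + N = N + \frac{N \left(8 + n\right)}{-10 + n}$)
$\left(-118 + H{\left(-74,-16 \right)}\right) \left(-38\right) = \left(-118 + 2 \left(-16\right) \frac{1}{-10 - 74} \left(-1 - 74\right)\right) \left(-38\right) = \left(-118 + 2 \left(-16\right) \frac{1}{-84} \left(-75\right)\right) \left(-38\right) = \left(-118 + 2 \left(-16\right) \left(- \frac{1}{84}\right) \left(-75\right)\right) \left(-38\right) = \left(-118 - \frac{200}{7}\right) \left(-38\right) = \left(- \frac{1026}{7}\right) \left(-38\right) = \frac{38988}{7}$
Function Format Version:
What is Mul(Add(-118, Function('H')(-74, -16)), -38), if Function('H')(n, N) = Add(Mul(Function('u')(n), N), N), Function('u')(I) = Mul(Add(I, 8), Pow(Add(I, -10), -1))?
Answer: Rational(38988, 7) ≈ 5569.7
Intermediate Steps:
Function('u')(I) = Mul(Pow(Add(-10, I), -1), Add(8, I)) (Function('u')(I) = Mul(Add(8, I), Pow(Add(-10, I), -1)) = Mul(Pow(Add(-10, I), -1), Add(8, I)))
Function('H')(n, N) = Add(N, Mul(N, Pow(Add(-10, n), -1), Add(8, n))) (Function('H')(n, N) = Add(Mul(Mul(Pow(Add(-10, n), -1), Add(8, n)), N), N) = Add(Mul(N, Pow(Add(-10, n), -1), Add(8, n)), N) = Add(N, Mul(N, Pow(Add(-10, n), -1), Add(8, n))))
Mul(Add(-118, Function('H')(-74, -16)), -38) = Mul(Add(-118, Mul(2, -16, Pow(Add(-10, -74), -1), Add(-1, -74))), -38) = Mul(Add(-118, Mul(2, -16, Pow(-84, -1), -75)), -38) = Mul(Add(-118, Mul(2, -16, Rational(-1, 84), -75)), -38) = Mul(Add(-118, Rational(-200, 7)), -38) = Mul(Rational(-1026, 7), -38) = Rational(38988, 7)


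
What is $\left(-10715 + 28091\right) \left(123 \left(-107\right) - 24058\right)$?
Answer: $-646717344$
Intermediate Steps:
$\left(-10715 + 28091\right) \left(123 \left(-107\right) - 24058\right) = 17376 \left(-13161 - 24058\right) = 17376 \left(-37219\right) = -646717344$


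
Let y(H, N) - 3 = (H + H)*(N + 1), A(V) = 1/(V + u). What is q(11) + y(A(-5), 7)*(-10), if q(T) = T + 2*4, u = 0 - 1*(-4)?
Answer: 149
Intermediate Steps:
u = 4 (u = 0 + 4 = 4)
A(V) = 1/(4 + V) (A(V) = 1/(V + 4) = 1/(4 + V))
y(H, N) = 3 + 2*H*(1 + N) (y(H, N) = 3 + (H + H)*(N + 1) = 3 + (2*H)*(1 + N) = 3 + 2*H*(1 + N))
q(T) = 8 + T (q(T) = T + 8 = 8 + T)
q(11) + y(A(-5), 7)*(-10) = (8 + 11) + (3 + 2/(4 - 5) + 2*7/(4 - 5))*(-10) = 19 + (3 + 2/(-1) + 2*7/(-1))*(-10) = 19 + (3 + 2*(-1) + 2*(-1)*7)*(-10) = 19 + (3 - 2 - 14)*(-10) = 19 - 13*(-10) = 19 + 130 = 149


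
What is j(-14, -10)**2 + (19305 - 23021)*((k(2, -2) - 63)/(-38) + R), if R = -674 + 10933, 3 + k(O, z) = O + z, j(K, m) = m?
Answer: -724447164/19 ≈ -3.8129e+7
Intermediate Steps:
k(O, z) = -3 + O + z (k(O, z) = -3 + (O + z) = -3 + O + z)
R = 10259
j(-14, -10)**2 + (19305 - 23021)*((k(2, -2) - 63)/(-38) + R) = (-10)**2 + (19305 - 23021)*(((-3 + 2 - 2) - 63)/(-38) + 10259) = 100 - 3716*(-(-3 - 63)/38 + 10259) = 100 - 3716*(-1/38*(-66) + 10259) = 100 - 3716*(33/19 + 10259) = 100 - 3716*194954/19 = 100 - 724449064/19 = -724447164/19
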